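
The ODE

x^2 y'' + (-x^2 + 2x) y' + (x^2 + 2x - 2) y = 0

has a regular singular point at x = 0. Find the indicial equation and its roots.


Divide by x^2 to reach normal form y'' + P_1(x) y' + P_2(x) y = 0 with P_1(x) = -1 + 2/x and P_2(x) = 1 + 2/x - 2/x^2.
x = 0 is a singular point because the y'-coefficient -1 + 2/x has a pole at x = 0 and the y-coefficient 1 + 2/x - 2/x^2 has a pole at x = 0.
It is a regular singular point because x P_1(x) = p(x) = 2 - x and x^2 P_2(x) = q(x) = x^2 + 2x - 2 are polynomials, hence analytic at x = 0.
p(0) = 2,  q(0) = -2.
Indicial equation: r(r-1) + p(0) r + q(0) = 0, i.e. r^2 + (p(0) - 1) r + q(0) = 0, i.e. r^2 + 1 r - 2 = 0.
Discriminant: (1)^2 - 4(-2) = 9, so r = (-1 ± 3)/2.
Solving: r_1 = 1, r_2 = -2.

indicial: r^2 + 1 r - 2 = 0; roots r_1 = 1, r_2 = -2


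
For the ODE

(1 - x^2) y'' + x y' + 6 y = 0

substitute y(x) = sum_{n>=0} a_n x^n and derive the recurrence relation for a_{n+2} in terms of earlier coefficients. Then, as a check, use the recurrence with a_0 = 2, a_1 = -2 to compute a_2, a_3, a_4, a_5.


Substitute y = sum_n a_n x^n.
(1 - 1 x^2) y'' contributes (n+2)(n+1) a_{n+2} - n(n-1) a_n at x^n.
x y'(x) contributes n a_n at x^n.
6 y(x) contributes 6 a_n at x^n.
Matching x^n: (n+2)(n+1) a_{n+2} + (-n(n-1) + n + 6) a_n = 0.
Thus a_{n+2} = (n(n-1) - n - 6) / ((n+1)(n+2)) * a_n.

Check with a_0 = 2, a_1 = -2 (apply the recurrence for n = 0, 1, 2, 3): a_0 = 2, a_1 = -2, a_2 = -6, a_3 = 7/3, a_4 = 3, a_5 = -7/20.

a_(n+2) = (n(n-1) - n - 6) / ((n+1)(n+2)) * a_n; check: a_0 = 2, a_1 = -2, a_2 = -6, a_3 = 7/3, a_4 = 3, a_5 = -7/20


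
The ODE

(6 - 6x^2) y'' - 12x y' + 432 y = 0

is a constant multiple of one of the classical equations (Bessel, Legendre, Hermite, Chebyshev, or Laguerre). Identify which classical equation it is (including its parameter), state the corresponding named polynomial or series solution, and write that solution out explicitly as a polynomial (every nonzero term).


All three coefficients share the factor 6; dividing through by 6 gives  (1 - x^2) y'' - 2x y' + 72 y = 0.
This matches the Legendre equation (1 - x^2) y'' - 2x y' + n(n+1) y = 0 (note the -2x y' term) with n(n+1) = 72, so n = 8; the polynomial solution is P_8(x).
With y = sum_k a_k x^k, matching x^k gives (k+2)(k+1) a_{k+2} = [k(k+1) - n(n+1)] a_k = (k - 8)(k + 9) a_k. The right side vanishes at k = 8, so the series with the parity of 8 terminates at degree 8.
Standard normalization (P_n(1) = 1): leading coefficient (2n)!/(2^n (n!)^2) = 20922789888000/(256*1625702400) = 6435/128, so a_8 = 6435/128. Work downward with a_k = (k+1)(k+2) a_{k+2} / ((k - 8)(k + 9)):
  a_6 = (7)(8)(6435/128) / ((6 - 8)(6 + 9)) = (45045/16)/(-30) = -3003/32
  a_4 = (5)(6)(-3003/32) / ((4 - 8)(4 + 9)) = (-45045/16)/(-52) = 3465/64
  a_2 = (3)(4)(3465/64) / ((2 - 8)(2 + 9)) = (10395/16)/(-66) = -315/32
  a_0 = (1)(2)(-315/32) / ((0 - 8)(0 + 9)) = (-315/16)/(-72) = 35/128
Hence P_8(x) = 6435 x^8/128 - 3003 x^6/32 + 3465 x^4/64 - 315 x^2/32 + 35/128.

P_8(x); series = 6435 x^8/128 - 3003 x^6/32 + 3465 x^4/64 - 315 x^2/32 + 35/128


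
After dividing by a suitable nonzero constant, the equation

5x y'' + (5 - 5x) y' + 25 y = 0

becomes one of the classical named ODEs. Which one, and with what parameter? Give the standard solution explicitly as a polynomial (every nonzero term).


All three coefficients share the factor 5; dividing through by 5 gives  x y'' + (1 - x) y' + 5 y = 0.
This matches the Laguerre equation x y'' + (1 - x) y' + n y = 0 with n = 5; the polynomial solution is L_5(x).
With y = sum_k a_k x^k, matching x^k gives (k+1)k a_{k+1} + (k+1) a_{k+1} - k a_k + n a_k = 0, i.e. (k+1)^2 a_{k+1} = (k - n) a_k = (k - 5) a_k. The right side vanishes at k = 5, so the series terminates at degree 5.
Standard normalization L_n(0) = 1 gives a_0 = 1. Work upward with a_{k+1} = (k - 5) a_k / (k+1)^2:
  a_1 = (0 - 5)(1) / 1^2 = -5/1 = -5
  a_2 = (1 - 5)(-5) / 2^2 = 20/4 = 5
  a_3 = (2 - 5)(5) / 3^2 = -15/9 = -5/3
  a_4 = (3 - 5)(-5/3) / 4^2 = (10/3)/16 = 5/24
  a_5 = (4 - 5)(5/24) / 5^2 = (-5/24)/25 = -1/120
Hence L_5(x) = -x^5/120 + 5 x^4/24 - 5 x^3/3 + 5 x^2 - 5 x + 1.

L_5(x); series = -x^5/120 + 5 x^4/24 - 5 x^3/3 + 5 x^2 - 5 x + 1


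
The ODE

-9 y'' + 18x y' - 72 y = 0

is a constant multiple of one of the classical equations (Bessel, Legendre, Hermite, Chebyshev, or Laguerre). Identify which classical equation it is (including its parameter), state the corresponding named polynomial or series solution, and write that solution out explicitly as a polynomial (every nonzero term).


All three coefficients share the factor -9; dividing through by -9 gives  y'' - 2x y' + 8 y = 0.
This matches the Hermite equation y'' - 2x y' + 2n y = 0 with 2n = 8, so n = 4; the polynomial solution is H_4(x).
With y = sum_k a_k x^k, matching x^k gives (k+2)(k+1) a_{k+2} = 2(k - n) a_k = 2(k - 4) a_k. The right side vanishes at k = 4, so the series with the parity of 4 terminates at degree 4.
Standard normalization: leading coefficient of H_n is 2^n, so a_4 = 2^4 = 16. Work downward with a_k = (k+1)(k+2) a_{k+2} / (2(k - n)):
  a_2 = (3)(4)(16) / (2(2 - 4)) = 192/(-4) = -48
  a_0 = (1)(2)(-48) / (2(0 - 4)) = -96/(-8) = 12
Hence H_4(x) = 16 x^4 - 48 x^2 + 12.

H_4(x); series = 16 x^4 - 48 x^2 + 12


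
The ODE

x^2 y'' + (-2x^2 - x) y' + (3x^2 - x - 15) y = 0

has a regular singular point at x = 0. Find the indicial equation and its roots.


Divide by x^2 to reach normal form y'' + P_1(x) y' + P_2(x) y = 0 with P_1(x) = -2 - 1/x and P_2(x) = 3 - 1/x - 15/x^2.
x = 0 is a singular point because the y'-coefficient -2 - 1/x has a pole at x = 0 and the y-coefficient 3 - 1/x - 15/x^2 has a pole at x = 0.
It is a regular singular point because x P_1(x) = p(x) = -2x - 1 and x^2 P_2(x) = q(x) = 3x^2 - x - 15 are polynomials, hence analytic at x = 0.
p(0) = -1,  q(0) = -15.
Indicial equation: r(r-1) + p(0) r + q(0) = 0, i.e. r^2 + (p(0) - 1) r + q(0) = 0, i.e. r^2 - 2 r - 15 = 0.
Discriminant: (-2)^2 - 4(-15) = 64, so r = (2 ± 8)/2.
Solving: r_1 = 5, r_2 = -3.

indicial: r^2 - 2 r - 15 = 0; roots r_1 = 5, r_2 = -3


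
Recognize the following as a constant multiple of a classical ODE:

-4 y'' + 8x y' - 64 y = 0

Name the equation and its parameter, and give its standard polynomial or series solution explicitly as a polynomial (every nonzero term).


All three coefficients share the factor -4; dividing through by -4 gives  y'' - 2x y' + 16 y = 0.
This matches the Hermite equation y'' - 2x y' + 2n y = 0 with 2n = 16, so n = 8; the polynomial solution is H_8(x).
With y = sum_k a_k x^k, matching x^k gives (k+2)(k+1) a_{k+2} = 2(k - n) a_k = 2(k - 8) a_k. The right side vanishes at k = 8, so the series with the parity of 8 terminates at degree 8.
Standard normalization: leading coefficient of H_n is 2^n, so a_8 = 2^8 = 256. Work downward with a_k = (k+1)(k+2) a_{k+2} / (2(k - n)):
  a_6 = (7)(8)(256) / (2(6 - 8)) = 14336/(-4) = -3584
  a_4 = (5)(6)(-3584) / (2(4 - 8)) = -107520/(-8) = 13440
  a_2 = (3)(4)(13440) / (2(2 - 8)) = 161280/(-12) = -13440
  a_0 = (1)(2)(-13440) / (2(0 - 8)) = -26880/(-16) = 1680
Hence H_8(x) = 256 x^8 - 3584 x^6 + 13440 x^4 - 13440 x^2 + 1680.

H_8(x); series = 256 x^8 - 3584 x^6 + 13440 x^4 - 13440 x^2 + 1680


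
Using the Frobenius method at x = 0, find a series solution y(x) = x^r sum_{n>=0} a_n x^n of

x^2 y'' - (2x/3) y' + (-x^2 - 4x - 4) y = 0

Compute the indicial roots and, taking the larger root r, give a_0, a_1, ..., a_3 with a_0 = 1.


Write in Frobenius form y'' + (p(x)/x) y' + (q(x)/x^2) y = 0:
  p(x) = -2/3,  q(x) = -x^2 - 4x - 4.
Indicial equation: r(r-1) + (-2/3) r + (-4) = 0 -> roots r_1 = 3, r_2 = -4/3.
Take r = r_1 = 3. Let y(x) = x^r sum_{n>=0} a_n x^n with a_0 = 1.
Substitute y = x^r sum a_n x^n and match x^{r+n}. The recurrence is
  D(n) a_n - 4 a_{n-1} - 1 a_{n-2} = 0,  where D(n) = (r+n)(r+n-1) + (-2/3)(r+n) + (-4).
  a_n = [4 a_{n-1} + 1 a_{n-2}] / D(n).
Since the indicial polynomial factors as (r - r_1)(r - r_2), D(n) = (r_1 + n - r_1)(r_1 + n - r_2) = n(n + 13/3).
Evaluating step by step (a_0 = 1):
  n = 1: D(1) = 1(1 + 13/3) = 16/3; numerator = 4(1) = 4; a_1 = (4)/(16/3) = 3/4
  n = 2: D(2) = 2(2 + 13/3) = 38/3; numerator = 4(3/4) + 1(1) = 4; a_2 = (4)/(38/3) = 6/19
  n = 3: D(3) = 3(3 + 13/3) = 22; numerator = 4(6/19) + 1(3/4) = 153/76; a_3 = (153/76)/(22) = 153/1672

r = 3; a_0 = 1; a_1 = 3/4; a_2 = 6/19; a_3 = 153/1672


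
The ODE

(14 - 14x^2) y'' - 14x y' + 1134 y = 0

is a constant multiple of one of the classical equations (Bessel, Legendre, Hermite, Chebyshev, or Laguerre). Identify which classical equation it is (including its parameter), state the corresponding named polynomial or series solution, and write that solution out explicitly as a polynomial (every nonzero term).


All three coefficients share the factor 14; dividing through by 14 gives  (1 - x^2) y'' - x y' + 81 y = 0.
This matches the Chebyshev equation (1 - x^2) y'' - x y' + n^2 y = 0 (note the -x y' term, not -2x y') with n^2 = 81, so n = 9; the polynomial solution is T_9(x).
With y = sum_k a_k x^k, matching x^k gives (k+2)(k+1) a_{k+2} = (k^2 - n^2) a_k = (k - 9)(k + 9) a_k. The right side vanishes at k = 9, so the series with the parity of 9 terminates at degree 9.
Standard normalization: leading coefficient of T_n is 2^(n-1), so a_9 = 2^8 = 256. Work downward with a_k = (k+1)(k+2) a_{k+2} / ((k - 9)(k + 9)):
  a_7 = (8)(9)(256) / ((7 - 9)(7 + 9)) = 18432/(-32) = -576
  a_5 = (6)(7)(-576) / ((5 - 9)(5 + 9)) = -24192/(-56) = 432
  a_3 = (4)(5)(432) / ((3 - 9)(3 + 9)) = 8640/(-72) = -120
  a_1 = (2)(3)(-120) / ((1 - 9)(1 + 9)) = -720/(-80) = 9
Hence T_9(x) = 256 x^9 - 576 x^7 + 432 x^5 - 120 x^3 + 9 x.

T_9(x); series = 256 x^9 - 576 x^7 + 432 x^5 - 120 x^3 + 9 x


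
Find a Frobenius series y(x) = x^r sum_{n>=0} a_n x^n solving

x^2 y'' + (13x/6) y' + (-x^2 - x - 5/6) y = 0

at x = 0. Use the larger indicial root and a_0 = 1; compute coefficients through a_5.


Write in Frobenius form y'' + (p(x)/x) y' + (q(x)/x^2) y = 0:
  p(x) = 13/6,  q(x) = -x^2 - x - 5/6.
Indicial equation: r(r-1) + (13/6) r + (-5/6) = 0 -> roots r_1 = 1/2, r_2 = -5/3.
Take r = r_1 = 1/2. Let y(x) = x^r sum_{n>=0} a_n x^n with a_0 = 1.
Substitute y = x^r sum a_n x^n and match x^{r+n}. The recurrence is
  D(n) a_n - 1 a_{n-1} - 1 a_{n-2} = 0,  where D(n) = (r+n)(r+n-1) + (13/6)(r+n) + (-5/6).
  a_n = [1 a_{n-1} + 1 a_{n-2}] / D(n).
Since the indicial polynomial factors as (r - r_1)(r - r_2), D(n) = (r_1 + n - r_1)(r_1 + n - r_2) = n(n + 13/6).
Evaluating step by step (a_0 = 1):
  n = 1: D(1) = 1(1 + 13/6) = 19/6; numerator = 1(1) = 1; a_1 = (1)/(19/6) = 6/19
  n = 2: D(2) = 2(2 + 13/6) = 25/3; numerator = 1(6/19) + 1(1) = 25/19; a_2 = (25/19)/(25/3) = 3/19
  n = 3: D(3) = 3(3 + 13/6) = 31/2; numerator = 1(3/19) + 1(6/19) = 9/19; a_3 = (9/19)/(31/2) = 18/589
  n = 4: D(4) = 4(4 + 13/6) = 74/3; numerator = 1(18/589) + 1(3/19) = 111/589; a_4 = (111/589)/(74/3) = 9/1178
  n = 5: D(5) = 5(5 + 13/6) = 215/6; numerator = 1(9/1178) + 1(18/589) = 45/1178; a_5 = (45/1178)/(215/6) = 27/25327

r = 1/2; a_0 = 1; a_1 = 6/19; a_2 = 3/19; a_3 = 18/589; a_4 = 9/1178; a_5 = 27/25327


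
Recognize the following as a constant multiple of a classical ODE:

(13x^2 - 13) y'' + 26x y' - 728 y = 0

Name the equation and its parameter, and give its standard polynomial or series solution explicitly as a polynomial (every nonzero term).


All three coefficients share the factor -13; dividing through by -13 gives  (1 - x^2) y'' - 2x y' + 56 y = 0.
This matches the Legendre equation (1 - x^2) y'' - 2x y' + n(n+1) y = 0 (note the -2x y' term) with n(n+1) = 56, so n = 7; the polynomial solution is P_7(x).
With y = sum_k a_k x^k, matching x^k gives (k+2)(k+1) a_{k+2} = [k(k+1) - n(n+1)] a_k = (k - 7)(k + 8) a_k. The right side vanishes at k = 7, so the series with the parity of 7 terminates at degree 7.
Standard normalization (P_n(1) = 1): leading coefficient (2n)!/(2^n (n!)^2) = 87178291200/(128*25401600) = 429/16, so a_7 = 429/16. Work downward with a_k = (k+1)(k+2) a_{k+2} / ((k - 7)(k + 8)):
  a_5 = (6)(7)(429/16) / ((5 - 7)(5 + 8)) = (9009/8)/(-26) = -693/16
  a_3 = (4)(5)(-693/16) / ((3 - 7)(3 + 8)) = (-3465/4)/(-44) = 315/16
  a_1 = (2)(3)(315/16) / ((1 - 7)(1 + 8)) = (945/8)/(-54) = -35/16
Hence P_7(x) = 429 x^7/16 - 693 x^5/16 + 315 x^3/16 - 35 x/16.

P_7(x); series = 429 x^7/16 - 693 x^5/16 + 315 x^3/16 - 35 x/16


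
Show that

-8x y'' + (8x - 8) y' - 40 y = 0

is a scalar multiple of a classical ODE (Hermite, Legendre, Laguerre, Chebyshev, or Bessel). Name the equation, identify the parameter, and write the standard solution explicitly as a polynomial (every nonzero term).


All three coefficients share the factor -8; dividing through by -8 gives  x y'' + (1 - x) y' + 5 y = 0.
This matches the Laguerre equation x y'' + (1 - x) y' + n y = 0 with n = 5; the polynomial solution is L_5(x).
With y = sum_k a_k x^k, matching x^k gives (k+1)k a_{k+1} + (k+1) a_{k+1} - k a_k + n a_k = 0, i.e. (k+1)^2 a_{k+1} = (k - n) a_k = (k - 5) a_k. The right side vanishes at k = 5, so the series terminates at degree 5.
Standard normalization L_n(0) = 1 gives a_0 = 1. Work upward with a_{k+1} = (k - 5) a_k / (k+1)^2:
  a_1 = (0 - 5)(1) / 1^2 = -5/1 = -5
  a_2 = (1 - 5)(-5) / 2^2 = 20/4 = 5
  a_3 = (2 - 5)(5) / 3^2 = -15/9 = -5/3
  a_4 = (3 - 5)(-5/3) / 4^2 = (10/3)/16 = 5/24
  a_5 = (4 - 5)(5/24) / 5^2 = (-5/24)/25 = -1/120
Hence L_5(x) = -x^5/120 + 5 x^4/24 - 5 x^3/3 + 5 x^2 - 5 x + 1.

L_5(x); series = -x^5/120 + 5 x^4/24 - 5 x^3/3 + 5 x^2 - 5 x + 1


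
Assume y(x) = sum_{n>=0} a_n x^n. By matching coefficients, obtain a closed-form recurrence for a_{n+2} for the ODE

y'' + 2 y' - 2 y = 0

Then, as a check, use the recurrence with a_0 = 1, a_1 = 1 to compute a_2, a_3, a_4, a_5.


Substitute y = sum_n a_n x^n.
y''(x) has coefficient (n+2)(n+1) a_{n+2} at x^n;
2 y'(x) has coefficient 2 (n+1) a_{n+1} at x^n;
-2 y(x) has coefficient -2 a_n at x^n.
Matching x^n: (n+2)(n+1) a_{n+2} + 2 (n+1) a_{n+1} - 2 a_n = 0.
Thus a_{n+2} = [-2 (n+1) a_{n+1} + 2 a_n] / ((n+1)(n+2)).

Check with a_0 = 1, a_1 = 1 (apply the recurrence for n = 0, 1, 2, 3): a_0 = 1, a_1 = 1, a_2 = 0, a_3 = 1/3, a_4 = -1/6, a_5 = 1/10.

a_(n+2) = [-2 (n+1) a_(n+1) + 2 a_n] / ((n+1)(n+2)); check: a_0 = 1, a_1 = 1, a_2 = 0, a_3 = 1/3, a_4 = -1/6, a_5 = 1/10


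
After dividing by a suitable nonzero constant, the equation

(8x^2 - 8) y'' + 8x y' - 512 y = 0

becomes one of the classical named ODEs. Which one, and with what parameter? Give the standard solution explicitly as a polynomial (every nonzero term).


All three coefficients share the factor -8; dividing through by -8 gives  (1 - x^2) y'' - x y' + 64 y = 0.
This matches the Chebyshev equation (1 - x^2) y'' - x y' + n^2 y = 0 (note the -x y' term, not -2x y') with n^2 = 64, so n = 8; the polynomial solution is T_8(x).
With y = sum_k a_k x^k, matching x^k gives (k+2)(k+1) a_{k+2} = (k^2 - n^2) a_k = (k - 8)(k + 8) a_k. The right side vanishes at k = 8, so the series with the parity of 8 terminates at degree 8.
Standard normalization: leading coefficient of T_n is 2^(n-1), so a_8 = 2^7 = 128. Work downward with a_k = (k+1)(k+2) a_{k+2} / ((k - 8)(k + 8)):
  a_6 = (7)(8)(128) / ((6 - 8)(6 + 8)) = 7168/(-28) = -256
  a_4 = (5)(6)(-256) / ((4 - 8)(4 + 8)) = -7680/(-48) = 160
  a_2 = (3)(4)(160) / ((2 - 8)(2 + 8)) = 1920/(-60) = -32
  a_0 = (1)(2)(-32) / ((0 - 8)(0 + 8)) = -64/(-64) = 1
Hence T_8(x) = 128 x^8 - 256 x^6 + 160 x^4 - 32 x^2 + 1.

T_8(x); series = 128 x^8 - 256 x^6 + 160 x^4 - 32 x^2 + 1


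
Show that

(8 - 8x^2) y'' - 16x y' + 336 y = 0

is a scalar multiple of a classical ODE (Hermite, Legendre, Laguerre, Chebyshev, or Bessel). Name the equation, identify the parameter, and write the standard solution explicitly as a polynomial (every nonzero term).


All three coefficients share the factor 8; dividing through by 8 gives  (1 - x^2) y'' - 2x y' + 42 y = 0.
This matches the Legendre equation (1 - x^2) y'' - 2x y' + n(n+1) y = 0 (note the -2x y' term) with n(n+1) = 42, so n = 6; the polynomial solution is P_6(x).
With y = sum_k a_k x^k, matching x^k gives (k+2)(k+1) a_{k+2} = [k(k+1) - n(n+1)] a_k = (k - 6)(k + 7) a_k. The right side vanishes at k = 6, so the series with the parity of 6 terminates at degree 6.
Standard normalization (P_n(1) = 1): leading coefficient (2n)!/(2^n (n!)^2) = 479001600/(64*518400) = 231/16, so a_6 = 231/16. Work downward with a_k = (k+1)(k+2) a_{k+2} / ((k - 6)(k + 7)):
  a_4 = (5)(6)(231/16) / ((4 - 6)(4 + 7)) = (3465/8)/(-22) = -315/16
  a_2 = (3)(4)(-315/16) / ((2 - 6)(2 + 7)) = (-945/4)/(-36) = 105/16
  a_0 = (1)(2)(105/16) / ((0 - 6)(0 + 7)) = (105/8)/(-42) = -5/16
Hence P_6(x) = 231 x^6/16 - 315 x^4/16 + 105 x^2/16 - 5/16.

P_6(x); series = 231 x^6/16 - 315 x^4/16 + 105 x^2/16 - 5/16


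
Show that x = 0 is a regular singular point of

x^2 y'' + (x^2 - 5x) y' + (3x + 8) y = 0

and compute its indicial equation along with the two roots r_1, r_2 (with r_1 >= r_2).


Divide by x^2 to reach normal form y'' + P_1(x) y' + P_2(x) y = 0 with P_1(x) = 1 - 5/x and P_2(x) = 3/x + 8/x^2.
x = 0 is a singular point because the y'-coefficient 1 - 5/x has a pole at x = 0 and the y-coefficient 3/x + 8/x^2 has a pole at x = 0.
It is a regular singular point because x P_1(x) = p(x) = x - 5 and x^2 P_2(x) = q(x) = 3x + 8 are polynomials, hence analytic at x = 0.
p(0) = -5,  q(0) = 8.
Indicial equation: r(r-1) + p(0) r + q(0) = 0, i.e. r^2 + (p(0) - 1) r + q(0) = 0, i.e. r^2 - 6 r + 8 = 0.
Discriminant: (-6)^2 - 4(8) = 4, so r = (6 ± 2)/2.
Solving: r_1 = 4, r_2 = 2.

indicial: r^2 - 6 r + 8 = 0; roots r_1 = 4, r_2 = 2


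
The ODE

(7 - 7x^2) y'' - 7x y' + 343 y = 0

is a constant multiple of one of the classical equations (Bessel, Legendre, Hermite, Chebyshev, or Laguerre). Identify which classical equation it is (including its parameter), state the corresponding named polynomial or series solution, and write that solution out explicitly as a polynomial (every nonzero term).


All three coefficients share the factor 7; dividing through by 7 gives  (1 - x^2) y'' - x y' + 49 y = 0.
This matches the Chebyshev equation (1 - x^2) y'' - x y' + n^2 y = 0 (note the -x y' term, not -2x y') with n^2 = 49, so n = 7; the polynomial solution is T_7(x).
With y = sum_k a_k x^k, matching x^k gives (k+2)(k+1) a_{k+2} = (k^2 - n^2) a_k = (k - 7)(k + 7) a_k. The right side vanishes at k = 7, so the series with the parity of 7 terminates at degree 7.
Standard normalization: leading coefficient of T_n is 2^(n-1), so a_7 = 2^6 = 64. Work downward with a_k = (k+1)(k+2) a_{k+2} / ((k - 7)(k + 7)):
  a_5 = (6)(7)(64) / ((5 - 7)(5 + 7)) = 2688/(-24) = -112
  a_3 = (4)(5)(-112) / ((3 - 7)(3 + 7)) = -2240/(-40) = 56
  a_1 = (2)(3)(56) / ((1 - 7)(1 + 7)) = 336/(-48) = -7
Hence T_7(x) = 64 x^7 - 112 x^5 + 56 x^3 - 7 x.

T_7(x); series = 64 x^7 - 112 x^5 + 56 x^3 - 7 x


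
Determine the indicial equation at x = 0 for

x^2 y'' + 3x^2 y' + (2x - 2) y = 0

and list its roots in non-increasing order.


Divide by x^2 to reach normal form y'' + P_1(x) y' + P_2(x) y = 0 with P_1(x) = 3 and P_2(x) = 2/x - 2/x^2.
x = 0 is a singular point because the y-coefficient 2/x - 2/x^2 has a pole at x = 0.
It is a regular singular point because x P_1(x) = p(x) = 3x and x^2 P_2(x) = q(x) = 2x - 2 are polynomials, hence analytic at x = 0.
p(0) = 0,  q(0) = -2.
Indicial equation: r(r-1) + p(0) r + q(0) = 0, i.e. r^2 + (p(0) - 1) r + q(0) = 0, i.e. r^2 - 1 r - 2 = 0.
Discriminant: (-1)^2 - 4(-2) = 9, so r = (1 ± 3)/2.
Solving: r_1 = 2, r_2 = -1.

indicial: r^2 - 1 r - 2 = 0; roots r_1 = 2, r_2 = -1


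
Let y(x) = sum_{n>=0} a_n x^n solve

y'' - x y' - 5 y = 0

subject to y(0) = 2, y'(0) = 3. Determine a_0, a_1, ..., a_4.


Ansatz: y(x) = sum_{n>=0} a_n x^n, so y'(x) = sum_{n>=1} n a_n x^(n-1) and y''(x) = sum_{n>=2} n(n-1) a_n x^(n-2).
Substitute into P(x) y'' + Q(x) y' + R(x) y = 0 with P(x) = 1, Q(x) = -x, R(x) = -5, and match powers of x.
Initial conditions: a_0 = 2, a_1 = 3.
Setting the coefficient of each power of x to zero and solving order by order (substituting the coefficients already found):
  x^0: 2 a_2 - 5 a_0 = 0  ->  2 a_2 = 5 a_0 = 10  ->  a_2 = 5
  x^1: 6 a_3 - 6 a_1 = 0  ->  6 a_3 = 6 a_1 = 18  ->  a_3 = 3
  x^2: 12 a_4 - 7 a_2 = 0  ->  12 a_4 = 7 a_2 = 35  ->  a_4 = 35/12
Truncated series: y(x) = 2 + 3 x + 5 x^2 + 3 x^3 + (35/12) x^4 + O(x^5).

a_0 = 2; a_1 = 3; a_2 = 5; a_3 = 3; a_4 = 35/12


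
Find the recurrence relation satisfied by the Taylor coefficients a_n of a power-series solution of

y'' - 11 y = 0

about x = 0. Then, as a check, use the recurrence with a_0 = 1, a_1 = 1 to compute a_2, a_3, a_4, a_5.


Substitute y = sum_n a_n x^n into y'' + (const) y = 0.
y''(x) = sum_{n>=0} (n+2)(n+1) a_{n+2} x^n.
The ODE becomes sum_n [(n+2)(n+1) a_{n+2} - 11 a_n] x^n = 0.
Setting each coefficient to zero gives the recurrence:
  (n+2)(n+1) a_{n+2} - 11 a_n = 0,
  a_{n+2} = 11 / ((n+1)(n+2)) a_n.

Check with a_0 = 1, a_1 = 1 (apply the recurrence for n = 0, 1, 2, 3): a_0 = 1, a_1 = 1, a_2 = 11/2, a_3 = 11/6, a_4 = 121/24, a_5 = 121/120.

a_{n+2} = 11/((n+1)(n+2)) * a_n; check: a_0 = 1, a_1 = 1, a_2 = 11/2, a_3 = 11/6, a_4 = 121/24, a_5 = 121/120


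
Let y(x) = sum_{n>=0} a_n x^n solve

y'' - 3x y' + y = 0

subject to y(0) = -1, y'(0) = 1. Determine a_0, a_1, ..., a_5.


Ansatz: y(x) = sum_{n>=0} a_n x^n, so y'(x) = sum_{n>=1} n a_n x^(n-1) and y''(x) = sum_{n>=2} n(n-1) a_n x^(n-2).
Substitute into P(x) y'' + Q(x) y' + R(x) y = 0 with P(x) = 1, Q(x) = -3x, R(x) = 1, and match powers of x.
Initial conditions: a_0 = -1, a_1 = 1.
Setting the coefficient of each power of x to zero and solving order by order (substituting the coefficients already found):
  x^0: 2 a_2 + a_0 = 0  ->  2 a_2 = -a_0 = 1  ->  a_2 = 1/2
  x^1: 6 a_3 - 2 a_1 = 0  ->  6 a_3 = 2 a_1 = 2  ->  a_3 = 1/3
  x^2: 12 a_4 - 5 a_2 = 0  ->  12 a_4 = 5 a_2 = 5/2  ->  a_4 = 5/24
  x^3: 20 a_5 - 8 a_3 = 0  ->  20 a_5 = 8 a_3 = 8/3  ->  a_5 = 2/15
Truncated series: y(x) = -1 + x + (1/2) x^2 + (1/3) x^3 + (5/24) x^4 + (2/15) x^5 + O(x^6).

a_0 = -1; a_1 = 1; a_2 = 1/2; a_3 = 1/3; a_4 = 5/24; a_5 = 2/15


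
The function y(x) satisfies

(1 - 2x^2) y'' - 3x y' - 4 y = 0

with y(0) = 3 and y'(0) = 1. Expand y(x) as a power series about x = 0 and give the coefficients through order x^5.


Ansatz: y(x) = sum_{n>=0} a_n x^n, so y'(x) = sum_{n>=1} n a_n x^(n-1) and y''(x) = sum_{n>=2} n(n-1) a_n x^(n-2).
Substitute into P(x) y'' + Q(x) y' + R(x) y = 0 with P(x) = 1 - 2x^2, Q(x) = -3x, R(x) = -4, and match powers of x.
Initial conditions: a_0 = 3, a_1 = 1.
Setting the coefficient of each power of x to zero and solving order by order (substituting the coefficients already found):
  x^0: 2 a_2 - 4 a_0 = 0  ->  2 a_2 = 4 a_0 = 12  ->  a_2 = 6
  x^1: 6 a_3 - 7 a_1 = 0  ->  6 a_3 = 7 a_1 = 7  ->  a_3 = 7/6
  x^2: 12 a_4 - 14 a_2 = 0  ->  12 a_4 = 14 a_2 = 84  ->  a_4 = 7
  x^3: 20 a_5 - 25 a_3 = 0  ->  20 a_5 = 25 a_3 = 175/6  ->  a_5 = 35/24
Truncated series: y(x) = 3 + x + 6 x^2 + (7/6) x^3 + 7 x^4 + (35/24) x^5 + O(x^6).

a_0 = 3; a_1 = 1; a_2 = 6; a_3 = 7/6; a_4 = 7; a_5 = 35/24


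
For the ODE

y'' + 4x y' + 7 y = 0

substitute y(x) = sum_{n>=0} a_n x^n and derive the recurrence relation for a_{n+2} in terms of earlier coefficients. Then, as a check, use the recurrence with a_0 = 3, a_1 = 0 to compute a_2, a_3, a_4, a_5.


Substitute y = sum_n a_n x^n.
y''(x) has coefficient (n+2)(n+1) a_{n+2} at x^n;
4 x y'(x) has coefficient 4 n a_n at x^n (shift);
7 y(x) has coefficient 7 a_n at x^n.
Matching x^n: (n+2)(n+1) a_{n+2} + (4n + 7) a_n = 0.
Thus a_{n+2} = (-4n - 7) / ((n+1)(n+2)) * a_n.

Check with a_0 = 3, a_1 = 0 (apply the recurrence for n = 0, 1, 2, 3): a_0 = 3, a_1 = 0, a_2 = -21/2, a_3 = 0, a_4 = 105/8, a_5 = 0.

a_(n+2) = (-4n - 7) / ((n+1)(n+2)) * a_n; check: a_0 = 3, a_1 = 0, a_2 = -21/2, a_3 = 0, a_4 = 105/8, a_5 = 0


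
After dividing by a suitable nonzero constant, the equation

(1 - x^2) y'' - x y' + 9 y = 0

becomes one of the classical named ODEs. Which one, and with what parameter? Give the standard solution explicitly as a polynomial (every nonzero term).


The equation is already in a standard form:  (1 - x^2) y'' - x y' + 9 y = 0.
This matches the Chebyshev equation (1 - x^2) y'' - x y' + n^2 y = 0 (note the -x y' term, not -2x y') with n^2 = 9, so n = 3; the polynomial solution is T_3(x).
With y = sum_k a_k x^k, matching x^k gives (k+2)(k+1) a_{k+2} = (k^2 - n^2) a_k = (k - 3)(k + 3) a_k. The right side vanishes at k = 3, so the series with the parity of 3 terminates at degree 3.
Standard normalization: leading coefficient of T_n is 2^(n-1), so a_3 = 2^2 = 4. Work downward with a_k = (k+1)(k+2) a_{k+2} / ((k - 3)(k + 3)):
  a_1 = (2)(3)(4) / ((1 - 3)(1 + 3)) = 24/(-8) = -3
Hence T_3(x) = 4 x^3 - 3 x.

T_3(x); series = 4 x^3 - 3 x


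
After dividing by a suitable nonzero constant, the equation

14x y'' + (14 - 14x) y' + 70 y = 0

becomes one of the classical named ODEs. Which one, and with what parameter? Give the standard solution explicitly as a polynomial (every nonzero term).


All three coefficients share the factor 14; dividing through by 14 gives  x y'' + (1 - x) y' + 5 y = 0.
This matches the Laguerre equation x y'' + (1 - x) y' + n y = 0 with n = 5; the polynomial solution is L_5(x).
With y = sum_k a_k x^k, matching x^k gives (k+1)k a_{k+1} + (k+1) a_{k+1} - k a_k + n a_k = 0, i.e. (k+1)^2 a_{k+1} = (k - n) a_k = (k - 5) a_k. The right side vanishes at k = 5, so the series terminates at degree 5.
Standard normalization L_n(0) = 1 gives a_0 = 1. Work upward with a_{k+1} = (k - 5) a_k / (k+1)^2:
  a_1 = (0 - 5)(1) / 1^2 = -5/1 = -5
  a_2 = (1 - 5)(-5) / 2^2 = 20/4 = 5
  a_3 = (2 - 5)(5) / 3^2 = -15/9 = -5/3
  a_4 = (3 - 5)(-5/3) / 4^2 = (10/3)/16 = 5/24
  a_5 = (4 - 5)(5/24) / 5^2 = (-5/24)/25 = -1/120
Hence L_5(x) = -x^5/120 + 5 x^4/24 - 5 x^3/3 + 5 x^2 - 5 x + 1.

L_5(x); series = -x^5/120 + 5 x^4/24 - 5 x^3/3 + 5 x^2 - 5 x + 1


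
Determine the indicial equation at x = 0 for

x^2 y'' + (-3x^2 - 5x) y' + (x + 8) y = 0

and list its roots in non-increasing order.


Divide by x^2 to reach normal form y'' + P_1(x) y' + P_2(x) y = 0 with P_1(x) = -3 - 5/x and P_2(x) = 1/x + 8/x^2.
x = 0 is a singular point because the y'-coefficient -3 - 5/x has a pole at x = 0 and the y-coefficient 1/x + 8/x^2 has a pole at x = 0.
It is a regular singular point because x P_1(x) = p(x) = -3x - 5 and x^2 P_2(x) = q(x) = x + 8 are polynomials, hence analytic at x = 0.
p(0) = -5,  q(0) = 8.
Indicial equation: r(r-1) + p(0) r + q(0) = 0, i.e. r^2 + (p(0) - 1) r + q(0) = 0, i.e. r^2 - 6 r + 8 = 0.
Discriminant: (-6)^2 - 4(8) = 4, so r = (6 ± 2)/2.
Solving: r_1 = 4, r_2 = 2.

indicial: r^2 - 6 r + 8 = 0; roots r_1 = 4, r_2 = 2


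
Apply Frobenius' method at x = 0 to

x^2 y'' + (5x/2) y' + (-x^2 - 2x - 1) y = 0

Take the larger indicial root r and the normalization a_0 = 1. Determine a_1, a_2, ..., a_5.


Write in Frobenius form y'' + (p(x)/x) y' + (q(x)/x^2) y = 0:
  p(x) = 5/2,  q(x) = -x^2 - 2x - 1.
Indicial equation: r(r-1) + (5/2) r + (-1) = 0 -> roots r_1 = 1/2, r_2 = -2.
Take r = r_1 = 1/2. Let y(x) = x^r sum_{n>=0} a_n x^n with a_0 = 1.
Substitute y = x^r sum a_n x^n and match x^{r+n}. The recurrence is
  D(n) a_n - 2 a_{n-1} - 1 a_{n-2} = 0,  where D(n) = (r+n)(r+n-1) + (5/2)(r+n) + (-1).
  a_n = [2 a_{n-1} + 1 a_{n-2}] / D(n).
Since the indicial polynomial factors as (r - r_1)(r - r_2), D(n) = (r_1 + n - r_1)(r_1 + n - r_2) = n(n + 5/2).
Evaluating step by step (a_0 = 1):
  n = 1: D(1) = 1(1 + 5/2) = 7/2; numerator = 2(1) = 2; a_1 = (2)/(7/2) = 4/7
  n = 2: D(2) = 2(2 + 5/2) = 9; numerator = 2(4/7) + 1(1) = 15/7; a_2 = (15/7)/(9) = 5/21
  n = 3: D(3) = 3(3 + 5/2) = 33/2; numerator = 2(5/21) + 1(4/7) = 22/21; a_3 = (22/21)/(33/2) = 4/63
  n = 4: D(4) = 4(4 + 5/2) = 26; numerator = 2(4/63) + 1(5/21) = 23/63; a_4 = (23/63)/(26) = 23/1638
  n = 5: D(5) = 5(5 + 5/2) = 75/2; numerator = 2(23/1638) + 1(4/63) = 25/273; a_5 = (25/273)/(75/2) = 2/819

r = 1/2; a_0 = 1; a_1 = 4/7; a_2 = 5/21; a_3 = 4/63; a_4 = 23/1638; a_5 = 2/819


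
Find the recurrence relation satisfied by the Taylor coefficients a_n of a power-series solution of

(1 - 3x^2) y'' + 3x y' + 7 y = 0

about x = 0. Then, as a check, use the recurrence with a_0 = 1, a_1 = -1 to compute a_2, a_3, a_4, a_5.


Substitute y = sum_n a_n x^n.
(1 - 3 x^2) y'' contributes (n+2)(n+1) a_{n+2} - 3 n(n-1) a_n at x^n.
3 x y'(x) contributes 3 n a_n at x^n.
7 y(x) contributes 7 a_n at x^n.
Matching x^n: (n+2)(n+1) a_{n+2} + (-3 n(n-1) + 3 n + 7) a_n = 0.
Thus a_{n+2} = (3 n(n-1) - 3 n - 7) / ((n+1)(n+2)) * a_n.

Check with a_0 = 1, a_1 = -1 (apply the recurrence for n = 0, 1, 2, 3): a_0 = 1, a_1 = -1, a_2 = -7/2, a_3 = 5/3, a_4 = 49/24, a_5 = 1/6.

a_(n+2) = (3 n(n-1) - 3 n - 7) / ((n+1)(n+2)) * a_n; check: a_0 = 1, a_1 = -1, a_2 = -7/2, a_3 = 5/3, a_4 = 49/24, a_5 = 1/6


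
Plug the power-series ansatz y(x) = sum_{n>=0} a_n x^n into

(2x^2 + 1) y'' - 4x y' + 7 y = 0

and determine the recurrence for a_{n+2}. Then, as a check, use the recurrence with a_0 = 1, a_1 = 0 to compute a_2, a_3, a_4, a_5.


Substitute y = sum_n a_n x^n.
(1 + 2 x^2) y'' contributes (n+2)(n+1) a_{n+2} + 2 n(n-1) a_n at x^n.
-4 x y'(x) contributes -4 n a_n at x^n.
7 y(x) contributes 7 a_n at x^n.
Matching x^n: (n+2)(n+1) a_{n+2} + (2 n(n-1) - 4 n + 7) a_n = 0.
Thus a_{n+2} = (-2 n(n-1) + 4 n - 7) / ((n+1)(n+2)) * a_n.

Check with a_0 = 1, a_1 = 0 (apply the recurrence for n = 0, 1, 2, 3): a_0 = 1, a_1 = 0, a_2 = -7/2, a_3 = 0, a_4 = 7/8, a_5 = 0.

a_(n+2) = (-2 n(n-1) + 4 n - 7) / ((n+1)(n+2)) * a_n; check: a_0 = 1, a_1 = 0, a_2 = -7/2, a_3 = 0, a_4 = 7/8, a_5 = 0


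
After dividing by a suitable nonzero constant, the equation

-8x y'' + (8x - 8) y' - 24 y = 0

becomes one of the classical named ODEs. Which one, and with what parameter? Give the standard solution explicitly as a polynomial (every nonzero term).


All three coefficients share the factor -8; dividing through by -8 gives  x y'' + (1 - x) y' + 3 y = 0.
This matches the Laguerre equation x y'' + (1 - x) y' + n y = 0 with n = 3; the polynomial solution is L_3(x).
With y = sum_k a_k x^k, matching x^k gives (k+1)k a_{k+1} + (k+1) a_{k+1} - k a_k + n a_k = 0, i.e. (k+1)^2 a_{k+1} = (k - n) a_k = (k - 3) a_k. The right side vanishes at k = 3, so the series terminates at degree 3.
Standard normalization L_n(0) = 1 gives a_0 = 1. Work upward with a_{k+1} = (k - 3) a_k / (k+1)^2:
  a_1 = (0 - 3)(1) / 1^2 = -3/1 = -3
  a_2 = (1 - 3)(-3) / 2^2 = 6/4 = 3/2
  a_3 = (2 - 3)(3/2) / 3^2 = (-3/2)/9 = -1/6
Hence L_3(x) = -x^3/6 + 3 x^2/2 - 3 x + 1.

L_3(x); series = -x^3/6 + 3 x^2/2 - 3 x + 1


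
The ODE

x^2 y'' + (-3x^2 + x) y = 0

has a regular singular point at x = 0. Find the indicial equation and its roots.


Divide by x^2 to reach normal form y'' + P_1(x) y' + P_2(x) y = 0 with P_1(x) = 0 and P_2(x) = -3 + 1/x.
x = 0 is a singular point because the y-coefficient -3 + 1/x has a pole at x = 0.
It is a regular singular point because x P_1(x) = p(x) = 0 and x^2 P_2(x) = q(x) = -3x^2 + x are polynomials, hence analytic at x = 0.
p(0) = 0,  q(0) = 0.
Indicial equation: r(r-1) + p(0) r + q(0) = 0, i.e. r^2 + (p(0) - 1) r + q(0) = 0, i.e. r^2 - 1 r = 0.
Discriminant: (-1)^2 - 4(0) = 1, so r = (1 ± 1)/2.
Solving: r_1 = 1, r_2 = 0.

indicial: r^2 - 1 r = 0; roots r_1 = 1, r_2 = 0


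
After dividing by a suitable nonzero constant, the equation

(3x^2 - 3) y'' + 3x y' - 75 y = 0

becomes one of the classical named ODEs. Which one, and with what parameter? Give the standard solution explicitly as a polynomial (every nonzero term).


All three coefficients share the factor -3; dividing through by -3 gives  (1 - x^2) y'' - x y' + 25 y = 0.
This matches the Chebyshev equation (1 - x^2) y'' - x y' + n^2 y = 0 (note the -x y' term, not -2x y') with n^2 = 25, so n = 5; the polynomial solution is T_5(x).
With y = sum_k a_k x^k, matching x^k gives (k+2)(k+1) a_{k+2} = (k^2 - n^2) a_k = (k - 5)(k + 5) a_k. The right side vanishes at k = 5, so the series with the parity of 5 terminates at degree 5.
Standard normalization: leading coefficient of T_n is 2^(n-1), so a_5 = 2^4 = 16. Work downward with a_k = (k+1)(k+2) a_{k+2} / ((k - 5)(k + 5)):
  a_3 = (4)(5)(16) / ((3 - 5)(3 + 5)) = 320/(-16) = -20
  a_1 = (2)(3)(-20) / ((1 - 5)(1 + 5)) = -120/(-24) = 5
Hence T_5(x) = 16 x^5 - 20 x^3 + 5 x.

T_5(x); series = 16 x^5 - 20 x^3 + 5 x


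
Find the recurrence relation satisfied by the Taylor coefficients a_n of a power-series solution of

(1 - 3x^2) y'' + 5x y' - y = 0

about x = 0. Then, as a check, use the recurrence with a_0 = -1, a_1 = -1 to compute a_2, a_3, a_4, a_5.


Substitute y = sum_n a_n x^n.
(1 - 3 x^2) y'' contributes (n+2)(n+1) a_{n+2} - 3 n(n-1) a_n at x^n.
5 x y'(x) contributes 5 n a_n at x^n.
-y(x) contributes -1 a_n at x^n.
Matching x^n: (n+2)(n+1) a_{n+2} + (-3 n(n-1) + 5 n - 1) a_n = 0.
Thus a_{n+2} = (3 n(n-1) - 5 n + 1) / ((n+1)(n+2)) * a_n.

Check with a_0 = -1, a_1 = -1 (apply the recurrence for n = 0, 1, 2, 3): a_0 = -1, a_1 = -1, a_2 = -1/2, a_3 = 2/3, a_4 = 1/8, a_5 = 2/15.

a_(n+2) = (3 n(n-1) - 5 n + 1) / ((n+1)(n+2)) * a_n; check: a_0 = -1, a_1 = -1, a_2 = -1/2, a_3 = 2/3, a_4 = 1/8, a_5 = 2/15


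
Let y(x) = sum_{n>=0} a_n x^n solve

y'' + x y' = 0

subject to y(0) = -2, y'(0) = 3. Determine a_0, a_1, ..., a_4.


Ansatz: y(x) = sum_{n>=0} a_n x^n, so y'(x) = sum_{n>=1} n a_n x^(n-1) and y''(x) = sum_{n>=2} n(n-1) a_n x^(n-2).
Substitute into P(x) y'' + Q(x) y' + R(x) y = 0 with P(x) = 1, Q(x) = x, R(x) = 0, and match powers of x.
Initial conditions: a_0 = -2, a_1 = 3.
Setting the coefficient of each power of x to zero and solving order by order (substituting the coefficients already found):
  x^0: 2 a_2 = 0  ->  a_2 = 0
  x^1: 6 a_3 + a_1 = 0  ->  6 a_3 = -a_1 = -3  ->  a_3 = -1/2
  x^2: 12 a_4 + 2 a_2 = 0  ->  12 a_4 = -2 a_2 = 0  ->  a_4 = 0
Truncated series: y(x) = -2 + 3 x - (1/2) x^3 + O(x^5).

a_0 = -2; a_1 = 3; a_2 = 0; a_3 = -1/2; a_4 = 0


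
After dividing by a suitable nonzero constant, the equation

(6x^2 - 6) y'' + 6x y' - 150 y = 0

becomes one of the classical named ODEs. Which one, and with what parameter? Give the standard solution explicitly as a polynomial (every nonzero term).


All three coefficients share the factor -6; dividing through by -6 gives  (1 - x^2) y'' - x y' + 25 y = 0.
This matches the Chebyshev equation (1 - x^2) y'' - x y' + n^2 y = 0 (note the -x y' term, not -2x y') with n^2 = 25, so n = 5; the polynomial solution is T_5(x).
With y = sum_k a_k x^k, matching x^k gives (k+2)(k+1) a_{k+2} = (k^2 - n^2) a_k = (k - 5)(k + 5) a_k. The right side vanishes at k = 5, so the series with the parity of 5 terminates at degree 5.
Standard normalization: leading coefficient of T_n is 2^(n-1), so a_5 = 2^4 = 16. Work downward with a_k = (k+1)(k+2) a_{k+2} / ((k - 5)(k + 5)):
  a_3 = (4)(5)(16) / ((3 - 5)(3 + 5)) = 320/(-16) = -20
  a_1 = (2)(3)(-20) / ((1 - 5)(1 + 5)) = -120/(-24) = 5
Hence T_5(x) = 16 x^5 - 20 x^3 + 5 x.

T_5(x); series = 16 x^5 - 20 x^3 + 5 x


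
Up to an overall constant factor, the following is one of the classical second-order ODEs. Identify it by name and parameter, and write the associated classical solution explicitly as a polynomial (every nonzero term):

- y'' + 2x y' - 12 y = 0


All three coefficients share the factor -1; dividing through by -1 gives  y'' - 2x y' + 12 y = 0.
This matches the Hermite equation y'' - 2x y' + 2n y = 0 with 2n = 12, so n = 6; the polynomial solution is H_6(x).
With y = sum_k a_k x^k, matching x^k gives (k+2)(k+1) a_{k+2} = 2(k - n) a_k = 2(k - 6) a_k. The right side vanishes at k = 6, so the series with the parity of 6 terminates at degree 6.
Standard normalization: leading coefficient of H_n is 2^n, so a_6 = 2^6 = 64. Work downward with a_k = (k+1)(k+2) a_{k+2} / (2(k - n)):
  a_4 = (5)(6)(64) / (2(4 - 6)) = 1920/(-4) = -480
  a_2 = (3)(4)(-480) / (2(2 - 6)) = -5760/(-8) = 720
  a_0 = (1)(2)(720) / (2(0 - 6)) = 1440/(-12) = -120
Hence H_6(x) = 64 x^6 - 480 x^4 + 720 x^2 - 120.

H_6(x); series = 64 x^6 - 480 x^4 + 720 x^2 - 120


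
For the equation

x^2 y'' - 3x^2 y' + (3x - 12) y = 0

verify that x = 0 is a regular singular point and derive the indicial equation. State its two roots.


Divide by x^2 to reach normal form y'' + P_1(x) y' + P_2(x) y = 0 with P_1(x) = -3 and P_2(x) = 3/x - 12/x^2.
x = 0 is a singular point because the y-coefficient 3/x - 12/x^2 has a pole at x = 0.
It is a regular singular point because x P_1(x) = p(x) = -3x and x^2 P_2(x) = q(x) = 3x - 12 are polynomials, hence analytic at x = 0.
p(0) = 0,  q(0) = -12.
Indicial equation: r(r-1) + p(0) r + q(0) = 0, i.e. r^2 + (p(0) - 1) r + q(0) = 0, i.e. r^2 - 1 r - 12 = 0.
Discriminant: (-1)^2 - 4(-12) = 49, so r = (1 ± 7)/2.
Solving: r_1 = 4, r_2 = -3.

indicial: r^2 - 1 r - 12 = 0; roots r_1 = 4, r_2 = -3


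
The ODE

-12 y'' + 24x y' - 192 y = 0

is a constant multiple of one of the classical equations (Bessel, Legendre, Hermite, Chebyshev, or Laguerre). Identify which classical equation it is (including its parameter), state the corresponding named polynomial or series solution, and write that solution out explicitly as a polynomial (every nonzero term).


All three coefficients share the factor -12; dividing through by -12 gives  y'' - 2x y' + 16 y = 0.
This matches the Hermite equation y'' - 2x y' + 2n y = 0 with 2n = 16, so n = 8; the polynomial solution is H_8(x).
With y = sum_k a_k x^k, matching x^k gives (k+2)(k+1) a_{k+2} = 2(k - n) a_k = 2(k - 8) a_k. The right side vanishes at k = 8, so the series with the parity of 8 terminates at degree 8.
Standard normalization: leading coefficient of H_n is 2^n, so a_8 = 2^8 = 256. Work downward with a_k = (k+1)(k+2) a_{k+2} / (2(k - n)):
  a_6 = (7)(8)(256) / (2(6 - 8)) = 14336/(-4) = -3584
  a_4 = (5)(6)(-3584) / (2(4 - 8)) = -107520/(-8) = 13440
  a_2 = (3)(4)(13440) / (2(2 - 8)) = 161280/(-12) = -13440
  a_0 = (1)(2)(-13440) / (2(0 - 8)) = -26880/(-16) = 1680
Hence H_8(x) = 256 x^8 - 3584 x^6 + 13440 x^4 - 13440 x^2 + 1680.

H_8(x); series = 256 x^8 - 3584 x^6 + 13440 x^4 - 13440 x^2 + 1680


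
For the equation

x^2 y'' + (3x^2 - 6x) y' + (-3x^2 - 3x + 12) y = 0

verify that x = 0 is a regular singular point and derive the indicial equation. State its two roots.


Divide by x^2 to reach normal form y'' + P_1(x) y' + P_2(x) y = 0 with P_1(x) = 3 - 6/x and P_2(x) = -3 - 3/x + 12/x^2.
x = 0 is a singular point because the y'-coefficient 3 - 6/x has a pole at x = 0 and the y-coefficient -3 - 3/x + 12/x^2 has a pole at x = 0.
It is a regular singular point because x P_1(x) = p(x) = 3x - 6 and x^2 P_2(x) = q(x) = -3x^2 - 3x + 12 are polynomials, hence analytic at x = 0.
p(0) = -6,  q(0) = 12.
Indicial equation: r(r-1) + p(0) r + q(0) = 0, i.e. r^2 + (p(0) - 1) r + q(0) = 0, i.e. r^2 - 7 r + 12 = 0.
Discriminant: (-7)^2 - 4(12) = 1, so r = (7 ± 1)/2.
Solving: r_1 = 4, r_2 = 3.

indicial: r^2 - 7 r + 12 = 0; roots r_1 = 4, r_2 = 3


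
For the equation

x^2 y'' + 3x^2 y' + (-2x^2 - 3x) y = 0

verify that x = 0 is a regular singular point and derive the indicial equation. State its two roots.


Divide by x^2 to reach normal form y'' + P_1(x) y' + P_2(x) y = 0 with P_1(x) = 3 and P_2(x) = -2 - 3/x.
x = 0 is a singular point because the y-coefficient -2 - 3/x has a pole at x = 0.
It is a regular singular point because x P_1(x) = p(x) = 3x and x^2 P_2(x) = q(x) = -2x^2 - 3x are polynomials, hence analytic at x = 0.
p(0) = 0,  q(0) = 0.
Indicial equation: r(r-1) + p(0) r + q(0) = 0, i.e. r^2 + (p(0) - 1) r + q(0) = 0, i.e. r^2 - 1 r = 0.
Discriminant: (-1)^2 - 4(0) = 1, so r = (1 ± 1)/2.
Solving: r_1 = 1, r_2 = 0.

indicial: r^2 - 1 r = 0; roots r_1 = 1, r_2 = 0


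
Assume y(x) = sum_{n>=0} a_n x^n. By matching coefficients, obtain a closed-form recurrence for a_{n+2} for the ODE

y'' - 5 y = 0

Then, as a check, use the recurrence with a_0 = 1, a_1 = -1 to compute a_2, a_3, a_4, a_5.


Substitute y = sum_n a_n x^n into y'' + (const) y = 0.
y''(x) = sum_{n>=0} (n+2)(n+1) a_{n+2} x^n.
The ODE becomes sum_n [(n+2)(n+1) a_{n+2} - 5 a_n] x^n = 0.
Setting each coefficient to zero gives the recurrence:
  (n+2)(n+1) a_{n+2} - 5 a_n = 0,
  a_{n+2} = 5 / ((n+1)(n+2)) a_n.

Check with a_0 = 1, a_1 = -1 (apply the recurrence for n = 0, 1, 2, 3): a_0 = 1, a_1 = -1, a_2 = 5/2, a_3 = -5/6, a_4 = 25/24, a_5 = -5/24.

a_{n+2} = 5/((n+1)(n+2)) * a_n; check: a_0 = 1, a_1 = -1, a_2 = 5/2, a_3 = -5/6, a_4 = 25/24, a_5 = -5/24
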